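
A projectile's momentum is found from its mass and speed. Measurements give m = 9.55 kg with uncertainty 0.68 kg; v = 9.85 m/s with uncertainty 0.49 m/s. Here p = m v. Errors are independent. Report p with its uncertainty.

94.1 ± 8.17 kg·m/s

Since p is a product/quotient, work with relative uncertainties:
  (1·δm/m)² = (1×0.0712)² = 0.00507;  (1·δv/v)² = (1×0.0497)² = 0.00247
δp/p = √(0.00754) = 0.0869
p = 94.1 kg·m/s, so δp = 0.0869 × 94.1 = 8.17 kg·m/s.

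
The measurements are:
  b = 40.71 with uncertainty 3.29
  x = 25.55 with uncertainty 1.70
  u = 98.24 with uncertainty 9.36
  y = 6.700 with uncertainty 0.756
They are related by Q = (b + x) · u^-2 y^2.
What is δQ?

0.0926

Let w = b + x = 66.26. δw = √(δb² + δx²) = √(10.8 + 2.89) = 3.70, so δw/w = 0.0559.
Q is then a monomial in w, u, y:
δQ/Q = √((δw/w)² + (-2·δu/u)² + (2·δy/y)²) = √(0.00312 + 0.0363 + 0.0509) = 0.301
Q = 0.3082, so δQ = 0.301 × 0.3082 = 0.0926.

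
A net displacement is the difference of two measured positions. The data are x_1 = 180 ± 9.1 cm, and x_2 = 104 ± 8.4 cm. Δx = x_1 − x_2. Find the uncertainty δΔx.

12.4 cm

Δx is a linear combination, so absolute uncertainties add in quadrature:
  (δx_1)² = 82.8;  (δx_2)² = 70.6
δΔx = √(153) = 12.4 cm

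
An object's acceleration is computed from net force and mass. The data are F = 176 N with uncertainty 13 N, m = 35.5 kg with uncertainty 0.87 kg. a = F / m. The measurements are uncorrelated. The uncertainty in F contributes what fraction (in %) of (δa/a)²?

90.1%

(δa/a)² = (1·δF/F)² + (-1·δm/m)²
  F term: (1×0.0739)² = 0.00546
  m term: (-1×0.0245)² = 0.000601
Total = 0.00606. Share from F = 0.00546/0.00606 = 0.901.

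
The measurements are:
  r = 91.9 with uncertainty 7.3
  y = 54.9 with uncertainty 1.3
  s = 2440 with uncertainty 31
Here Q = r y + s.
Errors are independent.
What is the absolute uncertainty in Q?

419

Let p = r·y = 5050. δp/p = √((1·δr/r)² + (1·δy/y)²) = √(0.00631 + 0.000561) = 0.0829, so δp = 418.
Q = p + s: δQ = √(δp² + δs²) = √(1.75e+05 + 961) = 419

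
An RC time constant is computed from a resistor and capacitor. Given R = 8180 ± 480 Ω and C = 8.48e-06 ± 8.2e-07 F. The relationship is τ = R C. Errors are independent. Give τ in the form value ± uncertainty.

0.0694 ± 0.00785 s

Relative error in a monomial: (δτ/τ)² = Σ (nᵢ · δxᵢ/xᵢ)².
  (1·δR/R)² = (1×0.0587)² = 0.00344;  (1·δC/C)² = (1×0.0967)² = 0.00935
δτ/τ = √(0.0128) = 0.113
τ = 0.0694 s, so δτ = 0.113 × 0.0694 = 0.00785 s.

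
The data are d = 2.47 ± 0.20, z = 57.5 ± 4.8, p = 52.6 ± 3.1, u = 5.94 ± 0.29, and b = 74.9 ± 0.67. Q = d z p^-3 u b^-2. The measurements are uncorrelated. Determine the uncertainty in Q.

Each factor contributes (exponent × relative error)² to (δQ/Q)²:
  (1·δd/d)² = (1×0.0810)² = 0.00656;  (1·δz/z)² = (1×0.0835)² = 0.00697;  (-3·δp/p)² = (-3×0.0589)² = 0.0313;  (1·δu/u)² = (1×0.0488)² = 0.00238;  (-2·δb/b)² = (-2×0.00895)² = 0.000320
δQ/Q = √(0.0475) = 0.218
Q = 1.03e-06, so δQ = 0.218 × 1.03e-06 = 2.25e-07.

2.25e-07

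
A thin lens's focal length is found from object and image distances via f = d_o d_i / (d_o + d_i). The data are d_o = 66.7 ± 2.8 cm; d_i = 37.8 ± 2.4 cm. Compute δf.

∂f/∂d_o = (d_i/(d_o+d_i))² = 0.131;  ∂f/∂d_i = (d_o/(d_o+d_i))² = 0.407
δf = √((∂f/∂d_o · δd_o)² + (∂f/∂d_i · δd_i)²) = √(0.134 + 0.956) = 1.04 cm

1.04 cm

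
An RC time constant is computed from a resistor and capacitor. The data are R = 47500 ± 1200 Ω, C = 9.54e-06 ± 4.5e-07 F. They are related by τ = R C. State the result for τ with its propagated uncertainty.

0.453 ± 0.0242 s

τ is a product of powers, so relative uncertainties combine in quadrature:
  (1·δR/R)² = (1×0.0253)² = 0.000638;  (1·δC/C)² = (1×0.0472)² = 0.00222
δτ/τ = √(0.00286) = 0.0535
τ = 0.453 s, so δτ = 0.0535 × 0.453 = 0.0242 s.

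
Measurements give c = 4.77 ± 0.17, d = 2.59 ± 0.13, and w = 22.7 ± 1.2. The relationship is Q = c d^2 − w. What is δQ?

3.61

Let p = c·d^2 = 32.0. δp/p = √((1·δc/c)² + (2·δd/d)²) = √(0.00127 + 0.0101) = 0.107, so δp = 3.41.
Q = p − w: δQ = √(δp² + δw²) = √(11.6 + 1.44) = 3.61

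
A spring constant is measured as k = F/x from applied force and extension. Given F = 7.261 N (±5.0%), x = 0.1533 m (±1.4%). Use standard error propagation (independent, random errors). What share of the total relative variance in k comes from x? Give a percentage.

(δk/k)² = (1·δF/F)² + (-1·δx/x)²
  F term: (1×0.0500)² = 0.00250
  x term: (-1×0.0140)² = 0.000196
Total = 0.00270. Share from x = 0.000196/0.00270 = 0.0727.

7.27%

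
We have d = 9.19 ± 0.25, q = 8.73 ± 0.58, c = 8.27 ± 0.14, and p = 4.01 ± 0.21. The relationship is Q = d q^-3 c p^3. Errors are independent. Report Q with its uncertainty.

For a monomial Q ∝ d, q^-3, c, p^3, fractional errors add in quadrature:
  (1·δd/d)² = (1×0.0272)² = 0.000740;  (-3·δq/q)² = (-3×0.0664)² = 0.0397;  (1·δc/c)² = (1×0.0169)² = 0.000287;  (3·δp/p)² = (3×0.0524)² = 0.0247
δQ/Q = √(0.0654) = 0.256
Q = 7.37, so δQ = 0.256 × 7.37 = 1.88.

7.37 ± 1.88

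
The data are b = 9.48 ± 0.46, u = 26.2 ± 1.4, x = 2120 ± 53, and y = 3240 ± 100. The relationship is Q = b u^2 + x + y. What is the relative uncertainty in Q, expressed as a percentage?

6.51%

Let p = b·u^2 = 6510. δp/p = √((1·δb/b)² + (2·δu/u)²) = √(0.00235 + 0.0114) = 0.117, so δp = 764.
Q = p + x + y: δQ = √(δp² + δx² + δy²) = √(5.83e+05 + 2810 + 10000) = 772
Q = 11900, so δQ/Q = 772/11900 = 0.0651.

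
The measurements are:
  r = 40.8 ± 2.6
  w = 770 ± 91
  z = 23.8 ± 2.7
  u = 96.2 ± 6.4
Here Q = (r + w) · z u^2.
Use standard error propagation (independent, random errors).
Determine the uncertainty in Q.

Let h = r + w = 811. δh = √(δr² + δw²) = √(6.76 + 8280) = 91.0, so δh/h = 0.112.
Q is then a monomial in h, z, u:
δQ/Q = √((δh/h)² + (1·δz/z)² + (2·δu/u)²) = √(0.0126 + 0.0129 + 0.0177) = 0.208
Q = 1.79e+08, so δQ = 0.208 × 1.79e+08 = 3.71e+07.

3.71e+07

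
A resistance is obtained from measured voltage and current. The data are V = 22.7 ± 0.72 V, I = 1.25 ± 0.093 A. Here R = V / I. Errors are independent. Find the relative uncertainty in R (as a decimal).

Each factor contributes (exponent × relative error)² to (δR/R)²:
  (1·δV/V)² = (1×0.0317)² = 0.00101;  (-1·δI/I)² = (-1×0.0744)² = 0.00554
δR/R = √(0.00654) = 0.0809

0.0809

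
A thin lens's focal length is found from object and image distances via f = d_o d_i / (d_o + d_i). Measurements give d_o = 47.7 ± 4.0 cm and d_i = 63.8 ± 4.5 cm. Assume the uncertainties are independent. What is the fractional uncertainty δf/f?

0.0567

∂f/∂d_o = (d_i/(d_o+d_i))² = 0.327;  ∂f/∂d_i = (d_o/(d_o+d_i))² = 0.183
δf = √((∂f/∂d_o · δd_o)² + (∂f/∂d_i · δd_i)²) = √(1.72 + 0.678) = 1.55 cm
f = 27.3 cm, so δf/f = 1.55/27.3 = 0.0567.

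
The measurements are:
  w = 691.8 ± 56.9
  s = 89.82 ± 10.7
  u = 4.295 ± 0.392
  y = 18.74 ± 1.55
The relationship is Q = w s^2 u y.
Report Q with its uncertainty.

(4.492 ± 1.26) × 10^8

For a monomial Q ∝ w, s^2, u, y, fractional errors add in quadrature:
  (1·δw/w)² = (1×0.0822)² = 0.00676;  (2·δs/s)² = (2×0.119)² = 0.0568;  (1·δu/u)² = (1×0.0913)² = 0.00833;  (1·δy/y)² = (1×0.0827)² = 0.00684
δQ/Q = √(0.0787) = 0.281
Q = 4.492e+08, so δQ = 0.281 × 4.492e+08 = 1.26e+08.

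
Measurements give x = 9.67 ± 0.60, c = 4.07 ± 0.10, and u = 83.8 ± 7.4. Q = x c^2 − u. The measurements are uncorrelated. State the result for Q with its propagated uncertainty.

76.4 ± 14.7

Let p = x·c^2 = 160. δp/p = √((1·δx/x)² + (2·δc/c)²) = √(0.00385 + 0.00241) = 0.0791, so δp = 12.7.
Q = p − u: δQ = √(δp² + δu²) = √(161 + 54.8) = 14.7
Q = 76.4.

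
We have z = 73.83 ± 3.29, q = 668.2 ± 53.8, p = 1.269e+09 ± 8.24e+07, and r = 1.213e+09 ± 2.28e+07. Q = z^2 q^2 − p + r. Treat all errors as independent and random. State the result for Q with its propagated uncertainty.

Let w = z^2·q^2 = 2.434e+09. δw/w = √((2·δz/z)² + (2·δq/q)²) = √(0.00794 + 0.0259) = 0.184, so δw = 4.48e+08.
Q = w − p + r: δQ = √(δw² + δp² + δr²) = √(2.01e+17 + 6.79e+15 + 5.2e+14) = 4.56e+08
Q = 2.378e+09.

(2.378 ± 0.456) × 10^9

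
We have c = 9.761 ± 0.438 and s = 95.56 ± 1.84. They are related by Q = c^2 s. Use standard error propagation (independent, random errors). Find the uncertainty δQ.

Each factor contributes (exponent × relative error)² to (δQ/Q)²:
  (2·δc/c)² = (2×0.0449)² = 0.00805;  (1·δs/s)² = (1×0.0193)² = 0.000371
δQ/Q = √(0.00842) = 0.0918
Q = 9105, so δQ = 0.0918 × 9105 = 836.

836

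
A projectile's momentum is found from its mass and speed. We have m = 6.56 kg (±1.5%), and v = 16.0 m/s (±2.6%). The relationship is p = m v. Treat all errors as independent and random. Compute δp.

Products/powers → add relative errors in quadrature, weighted by exponent:
  (1·δm/m)² = (1×0.0150)² = 0.000225;  (1·δv/v)² = (1×0.0260)² = 0.000676
δp/p = √(0.000901) = 0.0300
p = 105 kg·m/s, so δp = 0.0300 × 105 = 3.15 kg·m/s.

3.15 kg·m/s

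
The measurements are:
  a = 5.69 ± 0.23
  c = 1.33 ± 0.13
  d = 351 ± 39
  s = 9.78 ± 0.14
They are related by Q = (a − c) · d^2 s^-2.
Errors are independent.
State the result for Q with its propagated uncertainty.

5620 ± 1300

Let u = a − c = 4.36. δu = √(δa² + δc²) = √(0.0529 + 0.0169) = 0.264, so δu/u = 0.0606.
Q is then a monomial in u, d, s:
δQ/Q = √((δu/u)² + (2·δd/d)² + (-2·δs/s)²) = √(0.00367 + 0.0494 + 0.000820) = 0.232
Q = 5620, so δQ = 0.232 × 5620 = 1300.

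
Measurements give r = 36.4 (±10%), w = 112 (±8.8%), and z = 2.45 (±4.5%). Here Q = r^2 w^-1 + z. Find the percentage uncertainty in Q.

18.1%

Let p = r^2·w^-1 = 11.8. δp/p = √((2·δr/r)² + (-1·δw/w)²) = √(0.0400 + 0.00774) = 0.219, so δp = 2.58.
Q = p + z: δQ = √(δp² + δz²) = √(6.68 + 0.0122) = 2.59
Q = 14.3, so δQ/Q = 2.59/14.3 = 0.181.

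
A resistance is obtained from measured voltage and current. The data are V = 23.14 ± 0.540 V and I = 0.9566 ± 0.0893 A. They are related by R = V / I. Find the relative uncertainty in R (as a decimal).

0.0962

Each factor contributes (exponent × relative error)² to (δR/R)²:
  (1·δV/V)² = (1×0.0233)² = 0.000545;  (-1·δI/I)² = (-1×0.0934)² = 0.00871
δR/R = √(0.00926) = 0.0962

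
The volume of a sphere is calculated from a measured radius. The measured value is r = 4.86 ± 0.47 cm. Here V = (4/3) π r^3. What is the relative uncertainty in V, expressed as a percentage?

29.0%

For a monomial V ∝ r^3, fractional errors add in quadrature:
  (3·δr/r)² = (3×0.0967)² = 0.0842
δV/V = √(0.0842) = 0.290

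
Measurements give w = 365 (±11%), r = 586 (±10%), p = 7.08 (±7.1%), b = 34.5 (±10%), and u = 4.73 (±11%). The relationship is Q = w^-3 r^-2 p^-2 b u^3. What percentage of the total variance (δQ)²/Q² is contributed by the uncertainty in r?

(δQ/Q)² = (-3·δw/w)² + (-2·δr/r)² + (-2·δp/p)² + (1·δb/b)² + (3·δu/u)²
  w term: (-3×0.110)² = 0.109
  r term: (-2×0.100)² = 0.0400
  p term: (-2×0.0710)² = 0.0202
  b term: (1×0.100)² = 0.0100
  u term: (3×0.110)² = 0.109
Total = 0.288. Share from r = 0.0400/0.288 = 0.139.

13.9%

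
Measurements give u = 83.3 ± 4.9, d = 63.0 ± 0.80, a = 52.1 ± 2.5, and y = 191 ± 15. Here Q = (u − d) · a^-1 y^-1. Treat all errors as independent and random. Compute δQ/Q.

Let w = u − d = 20.3. δw = √(δu² + δd²) = √(24.0 + 0.640) = 4.96, so δw/w = 0.245.
Q is then a monomial in w, a, y:
δQ/Q = √((δw/w)² + (-1·δa/a)² + (-1·δy/y)²) = √(0.0598 + 0.00230 + 0.00617) = 0.261

0.261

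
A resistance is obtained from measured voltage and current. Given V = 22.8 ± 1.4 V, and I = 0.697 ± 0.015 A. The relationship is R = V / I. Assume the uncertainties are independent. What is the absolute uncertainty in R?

Relative error in a monomial: (δR/R)² = Σ (nᵢ · δxᵢ/xᵢ)².
  (1·δV/V)² = (1×0.0614)² = 0.00377;  (-1·δI/I)² = (-1×0.0215)² = 0.000463
δR/R = √(0.00423) = 0.0651
R = 32.7 Ω, so δR = 0.0651 × 32.7 = 2.13 Ω.

2.13 Ω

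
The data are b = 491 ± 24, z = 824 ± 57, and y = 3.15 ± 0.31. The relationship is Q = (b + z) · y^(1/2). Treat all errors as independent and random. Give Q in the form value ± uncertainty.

Let u = b + z = 1320. δu = √(δb² + δz²) = √(576 + 3250) = 61.8, so δu/u = 0.0470.
Q is then a monomial in u, y:
δQ/Q = √((δu/u)² + (½·δy/y)²) = √(0.00221 + 0.00242) = 0.0681
Q = 2330, so δQ = 0.0681 × 2330 = 159.

2330 ± 159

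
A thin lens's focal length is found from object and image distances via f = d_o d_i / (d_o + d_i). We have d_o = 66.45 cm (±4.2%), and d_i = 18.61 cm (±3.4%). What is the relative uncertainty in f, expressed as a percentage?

∂f/∂d_o = (d_i/(d_o+d_i))² = 0.0479;  ∂f/∂d_i = (d_o/(d_o+d_i))² = 0.610
δf = √((∂f/∂d_o · δd_o)² + (∂f/∂d_i · δd_i)²) = √(0.0178 + 0.149) = 0.409 cm
f = 14.54 cm, so δf/f = 0.409/14.54 = 0.0281.

2.81%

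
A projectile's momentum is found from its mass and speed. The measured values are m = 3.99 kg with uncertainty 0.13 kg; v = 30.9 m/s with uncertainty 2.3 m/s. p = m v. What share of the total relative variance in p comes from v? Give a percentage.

(δp/p)² = (1·δm/m)² + (1·δv/v)²
  m term: (1×0.0326)² = 0.00106
  v term: (1×0.0744)² = 0.00554
Total = 0.00660. Share from v = 0.00554/0.00660 = 0.839.

83.9%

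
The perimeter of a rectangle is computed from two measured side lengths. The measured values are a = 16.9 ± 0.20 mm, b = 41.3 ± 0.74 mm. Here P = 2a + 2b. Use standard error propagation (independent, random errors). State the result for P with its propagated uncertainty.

116 ± 1.53 mm

For a sum/difference, combine absolute errors in quadrature:
  (2·δa)² = 0.160;  (2·δb)² = 2.19
δP = √(2.35) = 1.53 mm
P = 116 mm.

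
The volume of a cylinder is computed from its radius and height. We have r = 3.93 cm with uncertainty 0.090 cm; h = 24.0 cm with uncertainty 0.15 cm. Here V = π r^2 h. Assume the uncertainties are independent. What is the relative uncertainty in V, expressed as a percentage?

4.62%

Relative error in a monomial: (δV/V)² = Σ (nᵢ · δxᵢ/xᵢ)².
  (2·δr/r)² = (2×0.0229)² = 0.00210;  (1·δh/h)² = (1×0.00625)² = 3.91e-05
δV/V = √(0.00214) = 0.0462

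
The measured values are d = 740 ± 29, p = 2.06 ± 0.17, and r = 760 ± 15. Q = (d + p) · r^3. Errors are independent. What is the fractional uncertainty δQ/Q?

Let u = d + p = 742. δu = √(δd² + δp²) = √(841 + 0.0289) = 29.0, so δu/u = 0.0391.
Q is then a monomial in u, r:
δQ/Q = √((δu/u)² + (3·δr/r)²) = √(0.00153 + 0.00351) = 0.0709

0.0709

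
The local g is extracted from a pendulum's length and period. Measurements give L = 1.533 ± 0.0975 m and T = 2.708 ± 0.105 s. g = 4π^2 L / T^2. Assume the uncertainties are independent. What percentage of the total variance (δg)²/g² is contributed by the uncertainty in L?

(δg/g)² = (1·δL/L)² + (-2·δT/T)²
  L term: (1×0.0636)² = 0.00405
  T term: (-2×0.0388)² = 0.00601
Total = 0.0101. Share from L = 0.00405/0.0101 = 0.402.

40.2%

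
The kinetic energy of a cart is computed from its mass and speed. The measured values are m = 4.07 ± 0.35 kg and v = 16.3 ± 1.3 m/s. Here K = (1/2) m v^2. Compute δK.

Products/powers → add relative errors in quadrature, weighted by exponent:
  (1·δm/m)² = (1×0.0860)² = 0.00740;  (2·δv/v)² = (2×0.0798)² = 0.0254
δK/K = √(0.0328) = 0.181
K = 541 J, so δK = 0.181 × 541 = 98.0 J.

98.0 J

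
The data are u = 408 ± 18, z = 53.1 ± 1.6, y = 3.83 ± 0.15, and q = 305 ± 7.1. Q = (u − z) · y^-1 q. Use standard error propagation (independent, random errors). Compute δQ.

Let w = u − z = 355. δw = √(δu² + δz²) = √(324 + 2.56) = 18.1, so δw/w = 0.0509.
Q is then a monomial in w, y, q:
δQ/Q = √((δw/w)² + (-1·δy/y)² + (1·δq/q)²) = √(0.00259 + 0.00153 + 0.000542) = 0.0683
Q = 28300, so δQ = 0.0683 × 28300 = 1930.

1930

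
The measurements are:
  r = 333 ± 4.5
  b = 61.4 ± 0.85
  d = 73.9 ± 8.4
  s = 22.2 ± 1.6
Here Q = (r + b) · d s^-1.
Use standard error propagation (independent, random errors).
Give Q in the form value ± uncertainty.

1310 ± 177

Let u = r + b = 394. δu = √(δr² + δb²) = √(20.2 + 0.722) = 4.58, so δu/u = 0.0116.
Q is then a monomial in u, d, s:
δQ/Q = √((δu/u)² + (1·δd/d)² + (-1·δs/s)²) = √(0.000135 + 0.0129 + 0.00519) = 0.135
Q = 1310, so δQ = 0.135 × 1310 = 177.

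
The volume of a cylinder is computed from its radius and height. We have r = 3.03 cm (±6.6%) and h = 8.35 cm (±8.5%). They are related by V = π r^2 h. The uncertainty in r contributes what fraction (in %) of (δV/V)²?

(δV/V)² = (2·δr/r)² + (1·δh/h)²
  r term: (2×0.0660)² = 0.0174
  h term: (1×0.0850)² = 0.00723
Total = 0.0246. Share from r = 0.0174/0.0246 = 0.707.

70.7%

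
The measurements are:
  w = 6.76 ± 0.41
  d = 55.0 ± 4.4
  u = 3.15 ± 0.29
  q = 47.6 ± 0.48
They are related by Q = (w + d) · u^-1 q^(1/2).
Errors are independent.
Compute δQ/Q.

Let h = w + d = 61.8. δh = √(δw² + δd²) = √(0.168 + 19.4) = 4.42, so δh/h = 0.0716.
Q is then a monomial in h, u, q:
δQ/Q = √((δh/h)² + (-1·δu/u)² + (½·δq/q)²) = √(0.00512 + 0.00848 + 2.54e-05) = 0.117

0.117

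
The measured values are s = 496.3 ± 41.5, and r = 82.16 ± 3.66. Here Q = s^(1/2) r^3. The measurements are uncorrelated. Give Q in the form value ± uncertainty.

(1.236 ± 0.173) × 10^7

Each factor contributes (exponent × relative error)² to (δQ/Q)²:
  (½·δs/s)² = (0.5×0.0836)² = 0.00175;  (3·δr/r)² = (3×0.0445)² = 0.0179
δQ/Q = √(0.0196) = 0.140
Q = 1.236e+07, so δQ = 0.140 × 1.236e+07 = 1.73e+06.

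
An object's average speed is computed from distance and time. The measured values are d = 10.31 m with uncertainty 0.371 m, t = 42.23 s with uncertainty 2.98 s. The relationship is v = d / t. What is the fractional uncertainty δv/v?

Products/powers → add relative errors in quadrature, weighted by exponent:
  (1·δd/d)² = (1×0.0360)² = 0.00129;  (-1·δt/t)² = (-1×0.0706)² = 0.00498
δv/v = √(0.00627) = 0.0792

0.0792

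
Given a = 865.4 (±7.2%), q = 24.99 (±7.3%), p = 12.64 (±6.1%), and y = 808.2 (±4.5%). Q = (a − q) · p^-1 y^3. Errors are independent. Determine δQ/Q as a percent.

Let u = a − q = 840.4. δu = √(δa² + δq²) = √(3880 + 3.33) = 62.3, so δu/u = 0.0742.
Q is then a monomial in u, p, y:
δQ/Q = √((δu/u)² + (-1·δp/p)² + (3·δy/y)²) = √(0.00550 + 0.00372 + 0.0182) = 0.166

16.6%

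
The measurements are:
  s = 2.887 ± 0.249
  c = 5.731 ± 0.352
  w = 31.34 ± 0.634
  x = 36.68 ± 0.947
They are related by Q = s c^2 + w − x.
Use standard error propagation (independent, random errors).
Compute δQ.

Let p = s·c^2 = 94.82. δp/p = √((1·δs/s)² + (2·δc/c)²) = √(0.00744 + 0.0151) = 0.150, so δp = 14.2.
Q = p + w − x: δQ = √(δp² + δw² + δx²) = √(203 + 0.402 + 0.897) = 14.3

14.3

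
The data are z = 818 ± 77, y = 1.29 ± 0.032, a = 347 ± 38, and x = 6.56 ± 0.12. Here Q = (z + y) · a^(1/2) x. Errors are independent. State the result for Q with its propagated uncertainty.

(1.00 ± 0.110) × 10^5

Let u = z + y = 819. δu = √(δz² + δy²) = √(5930 + 0.00102) = 77.0, so δu/u = 0.0940.
Q is then a monomial in u, a, x:
δQ/Q = √((δu/u)² + (½·δa/a)² + (1·δx/x)²) = √(0.00883 + 0.00300 + 0.000335) = 0.110
Q = 1e+05, so δQ = 0.110 × 1e+05 = 11000.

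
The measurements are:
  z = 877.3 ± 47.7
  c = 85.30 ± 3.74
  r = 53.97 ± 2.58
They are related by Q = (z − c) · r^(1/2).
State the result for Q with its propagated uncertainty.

5818 ± 378

Let u = z − c = 792.0. δu = √(δz² + δc²) = √(2280 + 14.0) = 47.8, so δu/u = 0.0604.
Q is then a monomial in u, r:
δQ/Q = √((δu/u)² + (½·δr/r)²) = √(0.00365 + 0.000571) = 0.0650
Q = 5818, so δQ = 0.0650 × 5818 = 378.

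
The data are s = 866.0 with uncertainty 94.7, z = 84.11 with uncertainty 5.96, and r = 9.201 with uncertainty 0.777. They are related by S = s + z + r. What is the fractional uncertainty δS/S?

0.0989

S is a linear combination, so absolute uncertainties add in quadrature:
  (δs)² = 8970;  (δz)² = 35.5;  (δr)² = 0.604
δS = √(9000) = 94.9
S = 959.3, so δS/S = 94.9/959.3 = 0.0989.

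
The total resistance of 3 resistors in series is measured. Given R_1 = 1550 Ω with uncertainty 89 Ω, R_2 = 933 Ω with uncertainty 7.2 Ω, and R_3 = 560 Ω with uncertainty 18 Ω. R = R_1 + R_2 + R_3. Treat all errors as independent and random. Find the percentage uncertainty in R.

Absolute uncertainties add in quadrature for a linear combination:
  (δR_1)² = 7920;  (δR_2)² = 51.8;  (δR_3)² = 324
δR = √(8300) = 91.1 Ω
R = 3040 Ω, so δR/R = 91.1/3040 = 0.0299.

2.99%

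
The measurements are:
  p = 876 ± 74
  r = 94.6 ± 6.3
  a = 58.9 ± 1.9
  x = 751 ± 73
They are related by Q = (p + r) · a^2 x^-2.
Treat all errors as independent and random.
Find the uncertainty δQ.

1.31

Let u = p + r = 971. δu = √(δp² + δr²) = √(5480 + 39.7) = 74.3, so δu/u = 0.0765.
Q is then a monomial in u, a, x:
δQ/Q = √((δu/u)² + (2·δa/a)² + (-2·δx/x)²) = √(0.00585 + 0.00416 + 0.0378) = 0.219
Q = 5.97, so δQ = 0.219 × 5.97 = 1.31.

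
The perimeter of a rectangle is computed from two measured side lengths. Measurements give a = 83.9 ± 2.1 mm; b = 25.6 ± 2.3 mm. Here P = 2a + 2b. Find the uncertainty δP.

Sums and differences: (δP)² = Σ (cᵢ δxᵢ)².
  (2·δa)² = 17.6;  (2·δb)² = 21.2
δP = √(38.8) = 6.23 mm

6.23 mm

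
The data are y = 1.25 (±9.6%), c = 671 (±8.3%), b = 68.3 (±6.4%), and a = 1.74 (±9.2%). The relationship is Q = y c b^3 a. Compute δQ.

1.15e+08

Since Q is a product/quotient, work with relative uncertainties:
  (1·δy/y)² = (1×0.0960)² = 0.00922;  (1·δc/c)² = (1×0.0830)² = 0.00689;  (3·δb/b)² = (3×0.0640)² = 0.0369;  (1·δa/a)² = (1×0.0920)² = 0.00846
δQ/Q = √(0.0614) = 0.248
Q = 4.65e+08, so δQ = 0.248 × 4.65e+08 = 1.15e+08.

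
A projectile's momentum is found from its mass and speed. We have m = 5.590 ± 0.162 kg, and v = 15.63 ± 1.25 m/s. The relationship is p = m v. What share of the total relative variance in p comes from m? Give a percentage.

11.6%

(δp/p)² = (1·δm/m)² + (1·δv/v)²
  m term: (1×0.0290)² = 0.000840
  v term: (1×0.0800)² = 0.00640
Total = 0.00724. Share from m = 0.000840/0.00724 = 0.116.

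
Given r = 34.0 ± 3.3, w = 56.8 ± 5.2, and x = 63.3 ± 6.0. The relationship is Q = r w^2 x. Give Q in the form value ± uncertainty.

Q is a product of powers, so relative uncertainties combine in quadrature:
  (1·δr/r)² = (1×0.0971)² = 0.00942;  (2·δw/w)² = (2×0.0915)² = 0.0335;  (1·δx/x)² = (1×0.0948)² = 0.00898
δQ/Q = √(0.0519) = 0.228
Q = 6.94e+06, so δQ = 0.228 × 6.94e+06 = 1.58e+06.

(6.94 ± 1.58) × 10^6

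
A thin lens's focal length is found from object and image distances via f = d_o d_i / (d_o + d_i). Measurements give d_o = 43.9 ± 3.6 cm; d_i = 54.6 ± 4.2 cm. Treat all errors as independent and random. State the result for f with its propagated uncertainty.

∂f/∂d_o = (d_i/(d_o+d_i))² = 0.307;  ∂f/∂d_i = (d_o/(d_o+d_i))² = 0.199
δf = √((∂f/∂d_o · δd_o)² + (∂f/∂d_i · δd_i)²) = √(1.22 + 0.696) = 1.39 cm
f = 24.3 cm.

24.3 ± 1.39 cm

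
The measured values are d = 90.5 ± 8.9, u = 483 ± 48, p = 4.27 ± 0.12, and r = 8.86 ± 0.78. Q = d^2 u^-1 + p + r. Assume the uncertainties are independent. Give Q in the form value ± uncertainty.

Let w = d^2·u^-1 = 17.0. δw/w = √((2·δd/d)² + (-1·δu/u)²) = √(0.0387 + 0.00988) = 0.220, so δw = 3.74.
Q = w + p + r: δQ = √(δw² + δp² + δr²) = √(14.0 + 0.0144 + 0.608) = 3.82
Q = 30.1.

30.1 ± 3.82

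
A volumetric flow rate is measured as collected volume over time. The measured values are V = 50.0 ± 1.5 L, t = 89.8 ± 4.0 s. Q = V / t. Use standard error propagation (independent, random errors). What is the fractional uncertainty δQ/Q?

For a monomial Q ∝ V, t^-1, fractional errors add in quadrature:
  (1·δV/V)² = (1×0.0300)² = 0.000900;  (-1·δt/t)² = (-1×0.0445)² = 0.00198
δQ/Q = √(0.00288) = 0.0537

0.0537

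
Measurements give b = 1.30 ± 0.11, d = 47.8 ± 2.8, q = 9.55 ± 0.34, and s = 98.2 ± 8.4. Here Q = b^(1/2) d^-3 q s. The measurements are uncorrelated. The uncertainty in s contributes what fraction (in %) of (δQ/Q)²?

17.7%

(δQ/Q)² = (½·δb/b)² + (-3·δd/d)² + (1·δq/q)² + (1·δs/s)²
  b term: (0.5×0.0846)² = 0.00179
  d term: (-3×0.0586)² = 0.0309
  q term: (1×0.0356)² = 0.00127
  s term: (1×0.0855)² = 0.00732
Total = 0.0413. Share from s = 0.00732/0.0413 = 0.177.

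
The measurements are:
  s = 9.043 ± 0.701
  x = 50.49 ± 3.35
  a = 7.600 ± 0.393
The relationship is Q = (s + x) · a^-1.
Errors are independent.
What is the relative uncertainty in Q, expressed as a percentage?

Let u = s + x = 59.53. δu = √(δs² + δx²) = √(0.491 + 11.2) = 3.42, so δu/u = 0.0575.
Q is then a monomial in u, a:
δQ/Q = √((δu/u)² + (-1·δa/a)²) = √(0.00331 + 0.00267) = 0.0773

7.73%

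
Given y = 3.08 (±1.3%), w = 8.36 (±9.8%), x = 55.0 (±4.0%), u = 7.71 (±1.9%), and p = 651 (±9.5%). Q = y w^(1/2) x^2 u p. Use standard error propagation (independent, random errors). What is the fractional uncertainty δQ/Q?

Since Q is a product/quotient, work with relative uncertainties:
  (1·δy/y)² = (1×0.0130)² = 0.000169;  (½·δw/w)² = (0.5×0.0980)² = 0.00240;  (2·δx/x)² = (2×0.0400)² = 0.00640;  (1·δu/u)² = (1×0.0190)² = 0.000361;  (1·δp/p)² = (1×0.0950)² = 0.00903
δQ/Q = √(0.0184) = 0.135

0.135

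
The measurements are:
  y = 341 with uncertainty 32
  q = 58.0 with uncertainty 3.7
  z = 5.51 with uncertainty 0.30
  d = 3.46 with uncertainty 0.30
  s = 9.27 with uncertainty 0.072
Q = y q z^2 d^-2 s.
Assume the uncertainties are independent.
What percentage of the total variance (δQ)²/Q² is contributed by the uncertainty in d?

(δQ/Q)² = (1·δy/y)² + (1·δq/q)² + (2·δz/z)² + (-2·δd/d)² + (1·δs/s)²
  y term: (1×0.0938)² = 0.00881
  q term: (1×0.0638)² = 0.00407
  z term: (2×0.0544)² = 0.0119
  d term: (-2×0.0867)² = 0.0301
  s term: (1×0.00777)² = 6.03e-05
Total = 0.0549. Share from d = 0.0301/0.0549 = 0.548.

54.8%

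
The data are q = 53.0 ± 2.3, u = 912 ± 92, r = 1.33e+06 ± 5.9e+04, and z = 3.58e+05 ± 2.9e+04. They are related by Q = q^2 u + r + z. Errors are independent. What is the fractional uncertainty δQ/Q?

0.0817

Let p = q^2·u = 2.56e+06. δp/p = √((2·δq/q)² + (1·δu/u)²) = √(0.00753 + 0.0102) = 0.133, so δp = 3.41e+05.
Q = p + r + z: δQ = √(δp² + δr² + δz²) = √(1.16e+11 + 3.48e+09 + 8.41e+08) = 3.47e+05
Q = 4.25e+06, so δQ/Q = 3.47e+05/4.25e+06 = 0.0817.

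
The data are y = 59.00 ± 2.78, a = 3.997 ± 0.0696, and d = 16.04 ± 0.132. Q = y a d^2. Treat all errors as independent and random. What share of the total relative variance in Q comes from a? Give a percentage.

(δQ/Q)² = (1·δy/y)² + (1·δa/a)² + (2·δd/d)²
  y term: (1×0.0471)² = 0.00222
  a term: (1×0.0174)² = 0.000303
  d term: (2×0.00823)² = 0.000271
Total = 0.00279. Share from a = 0.000303/0.00279 = 0.109.

10.9%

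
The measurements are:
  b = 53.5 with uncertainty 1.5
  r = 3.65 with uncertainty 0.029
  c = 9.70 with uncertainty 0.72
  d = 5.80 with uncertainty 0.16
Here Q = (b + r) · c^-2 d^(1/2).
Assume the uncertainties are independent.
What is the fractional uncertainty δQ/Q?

0.151

Let u = b + r = 57.1. δu = √(δb² + δr²) = √(2.25 + 0.000841) = 1.50, so δu/u = 0.0263.
Q is then a monomial in u, c, d:
δQ/Q = √((δu/u)² + (-2·δc/c)² + (½·δd/d)²) = √(0.000689 + 0.0220 + 0.000190) = 0.151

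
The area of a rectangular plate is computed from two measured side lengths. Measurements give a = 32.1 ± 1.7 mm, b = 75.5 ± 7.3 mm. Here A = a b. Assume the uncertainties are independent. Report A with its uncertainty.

Products/powers → add relative errors in quadrature, weighted by exponent:
  (1·δa/a)² = (1×0.0530)² = 0.00280;  (1·δb/b)² = (1×0.0967)² = 0.00935
δA/A = √(0.0122) = 0.110
A = 2420 mm^2, so δA = 0.110 × 2420 = 267 mm^2.

2420 ± 267 mm^2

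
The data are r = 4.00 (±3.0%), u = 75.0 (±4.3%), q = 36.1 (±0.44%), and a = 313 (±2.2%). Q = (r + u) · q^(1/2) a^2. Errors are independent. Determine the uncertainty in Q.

2.79e+06

Let w = r + u = 79.0. δw = √(δr² + δu²) = √(0.0144 + 10.4) = 3.23, so δw/w = 0.0409.
Q is then a monomial in w, q, a:
δQ/Q = √((δw/w)² + (½·δq/q)² + (2·δa/a)²) = √(0.00167 + 4.84e-06 + 0.00194) = 0.0601
Q = 4.65e+07, so δQ = 0.0601 × 4.65e+07 = 2.79e+06.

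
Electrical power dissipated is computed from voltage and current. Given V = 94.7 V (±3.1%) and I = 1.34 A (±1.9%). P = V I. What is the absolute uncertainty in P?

Products/powers → add relative errors in quadrature, weighted by exponent:
  (1·δV/V)² = (1×0.0310)² = 0.000961;  (1·δI/I)² = (1×0.0190)² = 0.000361
δP/P = √(0.00132) = 0.0364
P = 127 W, so δP = 0.0364 × 127 = 4.61 W.

4.61 W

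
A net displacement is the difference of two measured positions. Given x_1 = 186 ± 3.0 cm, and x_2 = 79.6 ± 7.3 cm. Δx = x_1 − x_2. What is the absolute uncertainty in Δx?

7.89 cm

Each term contributes (cᵢ δxᵢ)² to (δΔx)²:
  (δx_1)² = 9.00;  (δx_2)² = 53.3
δΔx = √(62.3) = 7.89 cm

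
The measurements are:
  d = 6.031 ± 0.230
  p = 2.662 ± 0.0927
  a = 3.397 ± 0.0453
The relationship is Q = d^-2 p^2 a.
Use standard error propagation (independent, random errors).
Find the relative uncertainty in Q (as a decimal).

0.104

Since Q is a product/quotient, work with relative uncertainties:
  (-2·δd/d)² = (-2×0.0381)² = 0.00582;  (2·δp/p)² = (2×0.0348)² = 0.00485;  (1·δa/a)² = (1×0.0133)² = 0.000178
δQ/Q = √(0.0108) = 0.104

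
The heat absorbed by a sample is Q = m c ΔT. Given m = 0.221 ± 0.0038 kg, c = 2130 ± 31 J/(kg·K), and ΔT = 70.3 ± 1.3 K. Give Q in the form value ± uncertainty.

33100 ± 964 J

Since Q is a product/quotient, work with relative uncertainties:
  (1·δm/m)² = (1×0.0172)² = 0.000296;  (1·δc/c)² = (1×0.0146)² = 0.000212;  (1·δΔT/ΔT)² = (1×0.0185)² = 0.000342
δQ/Q = √(0.000849) = 0.0291
Q = 33100 J, so δQ = 0.0291 × 33100 = 964 J.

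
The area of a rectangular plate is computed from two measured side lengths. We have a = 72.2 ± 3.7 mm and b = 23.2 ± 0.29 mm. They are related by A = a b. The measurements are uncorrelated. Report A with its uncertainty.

For a monomial A ∝ a, b, fractional errors add in quadrature:
  (1·δa/a)² = (1×0.0512)² = 0.00263;  (1·δb/b)² = (1×0.0125)² = 0.000156
δA/A = √(0.00278) = 0.0527
A = 1680 mm^2, so δA = 0.0527 × 1680 = 88.4 mm^2.

1680 ± 88.4 mm^2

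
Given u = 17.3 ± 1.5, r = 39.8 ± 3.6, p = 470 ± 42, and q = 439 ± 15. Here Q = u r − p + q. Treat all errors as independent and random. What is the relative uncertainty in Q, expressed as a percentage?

14.8%

Let w = u·r = 689. δw/w = √((1·δu/u)² + (1·δr/r)²) = √(0.00752 + 0.00818) = 0.125, so δw = 86.3.
Q = w − p + q: δQ = √(δw² + δp² + δq²) = √(7440 + 1760 + 225) = 97.1
Q = 658, so δQ/Q = 97.1/658 = 0.148.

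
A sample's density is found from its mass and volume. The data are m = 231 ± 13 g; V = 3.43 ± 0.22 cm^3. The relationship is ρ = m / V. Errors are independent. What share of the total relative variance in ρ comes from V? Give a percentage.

(δρ/ρ)² = (1·δm/m)² + (-1·δV/V)²
  m term: (1×0.0563)² = 0.00317
  V term: (-1×0.0641)² = 0.00411
Total = 0.00728. Share from V = 0.00411/0.00728 = 0.565.

56.5%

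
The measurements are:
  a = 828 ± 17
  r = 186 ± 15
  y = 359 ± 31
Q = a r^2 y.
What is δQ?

For a monomial Q ∝ a, r^2, y, fractional errors add in quadrature:
  (1·δa/a)² = (1×0.0205)² = 0.000422;  (2·δr/r)² = (2×0.0806)² = 0.0260;  (1·δy/y)² = (1×0.0864)² = 0.00746
δQ/Q = √(0.0339) = 0.184
Q = 1.03e+10, so δQ = 0.184 × 1.03e+10 = 1.89e+09.

1.89e+09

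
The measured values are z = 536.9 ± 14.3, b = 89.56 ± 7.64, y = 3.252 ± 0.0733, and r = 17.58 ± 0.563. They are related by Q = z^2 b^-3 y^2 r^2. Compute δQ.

358

Products/powers → add relative errors in quadrature, weighted by exponent:
  (2·δz/z)² = (2×0.0266)² = 0.00284;  (-3·δb/b)² = (-3×0.0853)² = 0.0655;  (2·δy/y)² = (2×0.0225)² = 0.00203;  (2·δr/r)² = (2×0.0320)² = 0.00410
δQ/Q = √(0.0745) = 0.273
Q = 1312, so δQ = 0.273 × 1312 = 358.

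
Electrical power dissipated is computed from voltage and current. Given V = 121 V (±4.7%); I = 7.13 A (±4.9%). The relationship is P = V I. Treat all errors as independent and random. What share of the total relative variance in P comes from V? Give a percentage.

(δP/P)² = (1·δV/V)² + (1·δI/I)²
  V term: (1×0.0470)² = 0.00221
  I term: (1×0.0490)² = 0.00240
Total = 0.00461. Share from V = 0.00221/0.00461 = 0.479.

47.9%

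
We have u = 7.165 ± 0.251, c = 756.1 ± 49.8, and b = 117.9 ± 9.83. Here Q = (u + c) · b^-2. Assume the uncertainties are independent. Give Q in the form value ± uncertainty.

Let w = u + c = 763.3. δw = √(δu² + δc²) = √(0.0630 + 2480) = 49.8, so δw/w = 0.0652.
Q is then a monomial in w, b:
δQ/Q = √((δw/w)² + (-2·δb/b)²) = √(0.00426 + 0.0278) = 0.179
Q = 0.05491, so δQ = 0.179 × 0.05491 = 0.00983.

0.05491 ± 0.00983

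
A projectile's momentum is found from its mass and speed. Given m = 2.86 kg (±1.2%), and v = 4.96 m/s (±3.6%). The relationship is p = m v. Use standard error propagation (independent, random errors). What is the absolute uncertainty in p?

Relative error in a monomial: (δp/p)² = Σ (nᵢ · δxᵢ/xᵢ)².
  (1·δm/m)² = (1×0.0120)² = 0.000144;  (1·δv/v)² = (1×0.0360)² = 0.00130
δp/p = √(0.00144) = 0.0379
p = 14.2 kg·m/s, so δp = 0.0379 × 14.2 = 0.538 kg·m/s.

0.538 kg·m/s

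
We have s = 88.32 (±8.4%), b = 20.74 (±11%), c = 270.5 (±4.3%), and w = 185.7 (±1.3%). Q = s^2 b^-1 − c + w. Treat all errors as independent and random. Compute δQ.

Let p = s^2·b^-1 = 376.1. δp/p = √((2·δs/s)² + (-1·δb/b)²) = √(0.0282 + 0.0121) = 0.201, so δp = 75.5.
Q = p − c + w: δQ = √(δp² + δc² + δw²) = √(5700 + 135 + 5.83) = 76.5

76.5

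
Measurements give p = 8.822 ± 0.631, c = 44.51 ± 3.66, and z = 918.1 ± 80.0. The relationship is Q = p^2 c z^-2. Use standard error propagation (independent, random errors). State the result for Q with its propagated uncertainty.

0.004110 ± 0.000986

Relative error in a monomial: (δQ/Q)² = Σ (nᵢ · δxᵢ/xᵢ)².
  (2·δp/p)² = (2×0.0715)² = 0.0205;  (1·δc/c)² = (1×0.0822)² = 0.00676;  (-2·δz/z)² = (-2×0.0871)² = 0.0304
δQ/Q = √(0.0576) = 0.240
Q = 0.004110, so δQ = 0.240 × 0.004110 = 0.000986.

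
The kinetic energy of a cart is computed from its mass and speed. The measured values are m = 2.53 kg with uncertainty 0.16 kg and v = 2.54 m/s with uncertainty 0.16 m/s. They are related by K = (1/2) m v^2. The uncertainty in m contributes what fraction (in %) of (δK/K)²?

20.1%

(δK/K)² = (1·δm/m)² + (2·δv/v)²
  m term: (1×0.0632)² = 0.00400
  v term: (2×0.0630)² = 0.0159
Total = 0.0199. Share from m = 0.00400/0.0199 = 0.201.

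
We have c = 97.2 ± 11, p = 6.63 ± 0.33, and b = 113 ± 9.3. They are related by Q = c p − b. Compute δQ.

Let w = c·p = 644. δw/w = √((1·δc/c)² + (1·δp/p)²) = √(0.0128 + 0.00248) = 0.124, so δw = 79.7.
Q = w − b: δQ = √(δw² + δb²) = √(6350 + 86.5) = 80.2

80.2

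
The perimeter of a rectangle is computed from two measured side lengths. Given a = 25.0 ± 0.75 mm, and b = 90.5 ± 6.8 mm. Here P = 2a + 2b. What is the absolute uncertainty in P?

13.7 mm

Each term contributes (cᵢ δxᵢ)² to (δP)²:
  (2·δa)² = 2.25;  (2·δb)² = 185
δP = √(187) = 13.7 mm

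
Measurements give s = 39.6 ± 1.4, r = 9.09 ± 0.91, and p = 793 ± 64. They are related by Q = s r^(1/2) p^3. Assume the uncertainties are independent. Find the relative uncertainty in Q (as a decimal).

0.250

Each factor contributes (exponent × relative error)² to (δQ/Q)²:
  (1·δs/s)² = (1×0.0354)² = 0.00125;  (½·δr/r)² = (0.5×0.100)² = 0.00251;  (3·δp/p)² = (3×0.0807)² = 0.0586
δQ/Q = √(0.0624) = 0.250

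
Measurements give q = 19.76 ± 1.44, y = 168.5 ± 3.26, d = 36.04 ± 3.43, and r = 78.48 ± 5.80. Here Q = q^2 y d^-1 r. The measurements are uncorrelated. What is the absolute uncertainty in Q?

27200

Since Q is a product/quotient, work with relative uncertainties:
  (2·δq/q)² = (2×0.0729)² = 0.0212;  (1·δy/y)² = (1×0.0193)² = 0.000374;  (-1·δd/d)² = (-1×0.0952)² = 0.00906;  (1·δr/r)² = (1×0.0739)² = 0.00546
δQ/Q = √(0.0361) = 0.190
Q = 143300, so δQ = 0.190 × 143300 = 27200.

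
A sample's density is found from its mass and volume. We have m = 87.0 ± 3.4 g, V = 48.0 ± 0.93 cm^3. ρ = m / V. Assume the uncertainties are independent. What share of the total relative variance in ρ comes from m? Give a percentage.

80.3%

(δρ/ρ)² = (1·δm/m)² + (-1·δV/V)²
  m term: (1×0.0391)² = 0.00153
  V term: (-1×0.0194)² = 0.000375
Total = 0.00190. Share from m = 0.00153/0.00190 = 0.803.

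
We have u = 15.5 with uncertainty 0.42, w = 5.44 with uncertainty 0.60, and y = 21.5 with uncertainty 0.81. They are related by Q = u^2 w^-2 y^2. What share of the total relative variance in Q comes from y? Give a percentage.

(δQ/Q)² = (2·δu/u)² + (-2·δw/w)² + (2·δy/y)²
  u term: (2×0.0271)² = 0.00294
  w term: (-2×0.110)² = 0.0487
  y term: (2×0.0377)² = 0.00568
Total = 0.0573. Share from y = 0.00568/0.0573 = 0.0991.

9.91%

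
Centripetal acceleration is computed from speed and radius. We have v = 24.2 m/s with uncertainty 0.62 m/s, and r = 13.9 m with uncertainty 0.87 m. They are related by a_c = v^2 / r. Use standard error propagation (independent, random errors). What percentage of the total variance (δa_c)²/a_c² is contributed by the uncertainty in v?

40.1%

(δa_c/a_c)² = (2·δv/v)² + (-1·δr/r)²
  v term: (2×0.0256)² = 0.00263
  r term: (-1×0.0626)² = 0.00392
Total = 0.00654. Share from v = 0.00263/0.00654 = 0.401.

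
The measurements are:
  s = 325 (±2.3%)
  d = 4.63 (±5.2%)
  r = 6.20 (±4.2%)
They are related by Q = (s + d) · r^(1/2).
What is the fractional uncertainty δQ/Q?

Let u = s + d = 330. δu = √(δs² + δd²) = √(55.9 + 0.0580) = 7.48, so δu/u = 0.0227.
Q is then a monomial in u, r:
δQ/Q = √((δu/u)² + (½·δr/r)²) = √(0.000515 + 0.000441) = 0.0309

0.0309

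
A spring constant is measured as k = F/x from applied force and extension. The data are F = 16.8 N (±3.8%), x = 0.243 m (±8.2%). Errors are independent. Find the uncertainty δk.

6.25 N/m

For a monomial k ∝ F, x^-1, fractional errors add in quadrature:
  (1·δF/F)² = (1×0.0380)² = 0.00144;  (-1·δx/x)² = (-1×0.0820)² = 0.00672
δk/k = √(0.00817) = 0.0904
k = 69.1 N/m, so δk = 0.0904 × 69.1 = 6.25 N/m.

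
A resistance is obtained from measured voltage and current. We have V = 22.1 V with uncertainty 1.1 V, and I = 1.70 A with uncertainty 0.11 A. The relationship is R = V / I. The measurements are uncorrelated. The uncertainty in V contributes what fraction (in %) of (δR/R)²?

(δR/R)² = (1·δV/V)² + (-1·δI/I)²
  V term: (1×0.0498)² = 0.00248
  I term: (-1×0.0647)² = 0.00419
Total = 0.00666. Share from V = 0.00248/0.00666 = 0.372.

37.2%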